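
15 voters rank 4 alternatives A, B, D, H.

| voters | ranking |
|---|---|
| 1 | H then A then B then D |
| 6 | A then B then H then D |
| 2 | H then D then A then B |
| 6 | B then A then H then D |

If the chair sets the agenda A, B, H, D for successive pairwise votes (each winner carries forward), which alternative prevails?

A

Round 1: A vs B — 9–6, A advances.
Round 2: A vs H — 12–3, A advances.
Round 3: A vs D — 13–2, A advances.
The agenda winner is A.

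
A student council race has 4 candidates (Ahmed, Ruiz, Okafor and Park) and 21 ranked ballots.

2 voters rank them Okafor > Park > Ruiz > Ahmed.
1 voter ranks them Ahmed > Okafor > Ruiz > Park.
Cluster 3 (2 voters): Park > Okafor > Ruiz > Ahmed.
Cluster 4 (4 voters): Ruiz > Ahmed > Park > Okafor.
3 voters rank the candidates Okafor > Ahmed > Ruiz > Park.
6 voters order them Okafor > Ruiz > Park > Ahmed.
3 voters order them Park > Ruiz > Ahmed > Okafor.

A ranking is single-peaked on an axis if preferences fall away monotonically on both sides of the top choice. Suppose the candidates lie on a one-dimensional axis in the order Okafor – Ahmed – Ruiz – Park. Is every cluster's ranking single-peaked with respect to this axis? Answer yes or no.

Axis positions: Okafor=1, Ahmed=2, Ruiz=3, Park=4.
Cluster 1: ranking walks positions 1-4-3-2; Park is ranked above Ahmed even though Ahmed lies between Park and the peak Okafor on the axis — preferences dip and rise again. Not single-peaked.
Cluster 2 (peak Ahmed at position 2): ranking walks positions 2-1-3-4, expanding outward from the peak — single-peaked.
Cluster 3: ranking walks positions 4-1-3-2; Okafor is ranked above Ruiz even though Ruiz lies between Okafor and the peak Park on the axis — preferences dip and rise again. Not single-peaked.
Cluster 4 (peak Ruiz at position 3): ranking walks positions 3-2-4-1, expanding outward from the peak — single-peaked.
Cluster 5 (peak Okafor at position 1): ranking walks positions 1-2-3-4, expanding outward from the peak — single-peaked.
Cluster 6: ranking walks positions 1-3-4-2; Ruiz is ranked above Ahmed even though Ahmed lies between Ruiz and the peak Okafor on the axis — preferences dip and rise again. Not single-peaked.
Cluster 7 (peak Park at position 4): ranking walks positions 4-3-2-1, expanding outward from the peak — single-peaked.
Cluster 1 violates single-peakedness, so the profile is not single-peaked on this axis.

no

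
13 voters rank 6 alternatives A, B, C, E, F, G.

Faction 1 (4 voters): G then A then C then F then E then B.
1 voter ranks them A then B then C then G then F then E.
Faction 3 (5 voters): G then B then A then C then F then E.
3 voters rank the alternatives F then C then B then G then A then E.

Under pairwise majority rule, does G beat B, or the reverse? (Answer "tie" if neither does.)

Ballots ranking G above B: 4 + 5 = 9.
Ballots ranking B above G: 13 − 9 = 4.
G wins the head-to-head 9–4.

G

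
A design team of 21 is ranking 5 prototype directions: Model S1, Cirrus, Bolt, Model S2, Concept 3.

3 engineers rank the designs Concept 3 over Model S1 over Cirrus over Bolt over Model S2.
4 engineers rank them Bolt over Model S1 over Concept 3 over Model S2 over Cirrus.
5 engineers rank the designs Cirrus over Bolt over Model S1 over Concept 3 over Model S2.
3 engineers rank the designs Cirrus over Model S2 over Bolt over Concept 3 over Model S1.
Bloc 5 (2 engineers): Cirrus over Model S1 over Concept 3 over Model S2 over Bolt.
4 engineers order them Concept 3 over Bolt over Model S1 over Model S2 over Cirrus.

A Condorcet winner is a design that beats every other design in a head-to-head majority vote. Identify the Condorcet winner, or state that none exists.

none

Check each pair by majority over 21 ballots:
Model S1 vs Cirrus: Model S1 wins 11–10.
Model S1 vs Bolt: Bolt wins 16–5.
Model S1–Model S2: Model S1 18–3.
Model S1–Concept 3: Model S1 11–10.
Cirrus–Bolt: Cirrus 13–8.
Cirrus vs Model S2: Cirrus wins 13–8.
Cirrus vs Concept 3: Concept 3, 11–10.
Bolt vs Model S2: Bolt wins 16–5.
Bolt vs Concept 3: Bolt, 12–9.
Model S2–Concept 3: Concept 3 18–3.
No design is unbeaten: Model S1 loses to Bolt; Cirrus loses to Model S1; Bolt loses to Cirrus; Model S2 loses to Model S1; Concept 3 loses to Model S1. In particular Model S1 beats Cirrus beats Bolt beats Model S1 is a majority cycle — no Condorcet winner exists.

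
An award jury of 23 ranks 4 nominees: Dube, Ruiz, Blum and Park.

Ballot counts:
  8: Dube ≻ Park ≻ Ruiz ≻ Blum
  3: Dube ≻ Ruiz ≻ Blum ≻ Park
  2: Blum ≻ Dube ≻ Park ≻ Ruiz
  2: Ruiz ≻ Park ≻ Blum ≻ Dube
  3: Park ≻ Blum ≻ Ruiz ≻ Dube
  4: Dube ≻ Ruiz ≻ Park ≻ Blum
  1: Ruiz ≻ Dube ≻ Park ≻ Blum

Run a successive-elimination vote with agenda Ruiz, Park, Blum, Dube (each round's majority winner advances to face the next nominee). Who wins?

Round 1: Ruiz vs Park — 10–13, Park advances.
Round 2: Park vs Blum — 18–5, Park advances.
Round 3: Park vs Dube — 5–18, Dube advances.
The agenda winner is Dube.

Dube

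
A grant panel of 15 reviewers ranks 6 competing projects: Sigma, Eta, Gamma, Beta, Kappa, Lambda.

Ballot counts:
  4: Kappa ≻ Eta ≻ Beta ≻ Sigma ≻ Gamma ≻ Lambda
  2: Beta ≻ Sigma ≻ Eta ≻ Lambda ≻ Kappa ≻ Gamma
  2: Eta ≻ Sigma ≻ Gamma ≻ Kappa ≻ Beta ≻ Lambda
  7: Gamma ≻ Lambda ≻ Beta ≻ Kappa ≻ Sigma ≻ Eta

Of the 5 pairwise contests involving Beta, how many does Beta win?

Beta against each rival (15 reviewers):
Beta vs Sigma: 13 to 2, Beta.
Beta vs Eta: Beta, 9–6.
Beta vs Gamma: 6 to 9, Gamma.
Beta vs Kappa: Beta wins 9–6.
Beta vs Lambda: Beta preferred on 4+2+2 = 8 ballots; Beta wins 8–7.
Beta beats Sigma, Eta, Kappa, Lambda; loses to Gamma — 4 pairwise wins.

4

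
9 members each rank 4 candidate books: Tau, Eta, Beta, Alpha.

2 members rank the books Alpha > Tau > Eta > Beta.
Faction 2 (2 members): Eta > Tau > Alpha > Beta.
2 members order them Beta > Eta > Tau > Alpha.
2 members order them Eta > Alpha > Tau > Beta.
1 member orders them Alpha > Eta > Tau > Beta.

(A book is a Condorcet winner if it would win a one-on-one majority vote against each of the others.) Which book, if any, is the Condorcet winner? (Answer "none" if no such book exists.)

Eta

Head-to-head results (9 members):
Tau vs Eta: Eta, 7–2.
Tau vs Beta: Tau, 7–2.
Tau–Alpha: Alpha 5–4.
Eta vs Beta: Eta, 7–2.
Eta vs Alpha: Eta, 6–3.
Beta vs Alpha: Alpha, 7–2.
Eta defeats every rival head-to-head and is the Condorcet winner.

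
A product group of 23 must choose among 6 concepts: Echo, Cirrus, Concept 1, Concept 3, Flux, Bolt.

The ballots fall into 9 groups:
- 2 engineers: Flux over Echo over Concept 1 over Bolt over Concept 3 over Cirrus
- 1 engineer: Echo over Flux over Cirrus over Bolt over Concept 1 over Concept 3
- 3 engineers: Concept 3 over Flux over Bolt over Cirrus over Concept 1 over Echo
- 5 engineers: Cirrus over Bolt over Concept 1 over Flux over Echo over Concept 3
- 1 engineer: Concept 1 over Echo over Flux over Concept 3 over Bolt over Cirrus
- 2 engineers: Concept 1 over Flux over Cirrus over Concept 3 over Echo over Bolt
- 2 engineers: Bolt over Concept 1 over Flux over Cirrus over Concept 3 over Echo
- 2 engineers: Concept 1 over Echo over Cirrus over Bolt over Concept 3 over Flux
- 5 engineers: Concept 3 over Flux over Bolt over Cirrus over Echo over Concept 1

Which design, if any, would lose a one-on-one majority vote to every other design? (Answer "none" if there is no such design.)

Echo

Pairwise majorities:
Echo vs Cirrus: Echo preferred on 2+1+1+2 = 6 ballots; Cirrus wins 17–6.
Echo vs Concept 1: Echo is ranked higher on 2+1+5 = 8 ballots, Concept 1 on 15. Concept 1 wins 15–8.
Echo vs Concept 3: Concept 3 wins 12–11.
Echo vs Flux: 4 to 19, Flux.
Echo vs Bolt: Bolt, 15–8.
Cirrus vs Concept 1: Cirrus wins 14–9.
Cirrus vs Concept 3: Cirrus is ranked higher on 1+5+2+2+2 = 12 ballots, Concept 3 on 11. Cirrus wins 12–11.
Cirrus vs Flux: 5+2 = 7 for Cirrus, 16 for Flux — Flux by 16–7.
Cirrus vs Bolt: Bolt, 13–10.
Concept 1 vs Concept 3: Concept 1, 15–8.
Concept 1 vs Flux: Concept 1 is ranked higher on 5+1+2+2+2 = 12 ballots, Flux on 11. Concept 1 wins 12–11.
Concept 1 vs Bolt: 7 to 16, Bolt.
Concept 3 vs Flux: 10 to 13, Flux.
Concept 3–Bolt: Bolt 12–11.
Flux vs Bolt: Flux is ranked higher on 2+1+3+1+2+5 = 14 ballots, Bolt on 9. Flux wins 14–9.
Only Echo has no wins; Echo is the Condorcet loser.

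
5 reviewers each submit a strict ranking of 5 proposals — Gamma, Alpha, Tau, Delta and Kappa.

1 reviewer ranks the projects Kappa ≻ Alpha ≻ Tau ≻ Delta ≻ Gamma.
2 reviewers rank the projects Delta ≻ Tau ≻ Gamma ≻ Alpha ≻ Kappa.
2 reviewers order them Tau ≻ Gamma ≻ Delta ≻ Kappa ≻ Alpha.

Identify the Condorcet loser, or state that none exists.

Head-to-head results (5 reviewers):
Gamma vs Alpha: Gamma is ranked higher on 2+2 = 4 ballots, Alpha on 1. Gamma wins 4–1.
Gamma–Tau: Tau 5–0.
Gamma–Delta: Delta 3–2.
Gamma vs Kappa: Gamma is ranked higher on 2+2 = 4 ballots, Kappa on 1. Gamma wins 4–1.
Alpha–Tau: Tau 4–1.
Alpha vs Delta: 1 for Alpha, 4 for Delta — Delta by 4–1.
Alpha vs Kappa: 2 for Alpha, 3 for Kappa — Kappa by 3–2.
Tau vs Delta: Tau is ranked higher on 1+2 = 3 ballots, Delta on 2. Tau wins 3–2.
Tau vs Kappa: Tau, 4–1.
Delta vs Kappa: 4 to 1, Delta.
Alpha loses to every other project — it is the Condorcet loser.

Alpha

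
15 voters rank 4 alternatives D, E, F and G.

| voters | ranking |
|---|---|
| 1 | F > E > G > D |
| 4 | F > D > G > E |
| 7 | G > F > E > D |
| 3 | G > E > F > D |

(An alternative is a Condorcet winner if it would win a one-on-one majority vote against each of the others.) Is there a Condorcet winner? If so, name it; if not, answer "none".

G

Head-to-head results (15 voters):
D–E: E 11–4.
D vs F: F wins 15–0.
D vs G: G, 11–4.
E–F: F 12–3.
E vs G: G wins 14–1.
F–G: G 10–5.
G beats each of D, E, F — G is the Condorcet winner.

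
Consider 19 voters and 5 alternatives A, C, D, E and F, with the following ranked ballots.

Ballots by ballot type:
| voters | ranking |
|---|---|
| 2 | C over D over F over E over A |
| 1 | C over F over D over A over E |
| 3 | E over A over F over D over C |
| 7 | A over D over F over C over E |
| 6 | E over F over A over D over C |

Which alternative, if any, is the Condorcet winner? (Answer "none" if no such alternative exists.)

none

Pairwise majorities:
A vs C: A is ranked higher on 3+7+6 = 16 ballots, C on 3. A wins 16–3.
A vs D: A is ranked higher on 3+7+6 = 16 ballots, D on 3. A wins 16–3.
A vs E: A preferred on 1+7 = 8 ballots; E wins 11–8.
A vs F: 3+7 = 10 for A, 9 for F — A by 10–9.
C vs D: C preferred on 2+1 = 3 ballots; D wins 16–3.
C vs E: 2+1+7 = 10 for C, 9 for E — C by 10–9.
C vs F: C is ranked higher on 2+1 = 3 ballots, F on 16. F wins 16–3.
D vs E: D is ranked higher on 2+1+7 = 10 ballots, E on 9. D wins 10–9.
D vs F: 2+7 = 9 for D, 10 for F — F by 10–9.
E vs F: E preferred on 3+6 = 9 ballots; F wins 10–9.
Each alternative drops at least one matchup (A loses to E; C loses to A; D loses to A; E loses to C; F loses to A); the cycle A beats C beats E beats A rules out a Condorcet winner.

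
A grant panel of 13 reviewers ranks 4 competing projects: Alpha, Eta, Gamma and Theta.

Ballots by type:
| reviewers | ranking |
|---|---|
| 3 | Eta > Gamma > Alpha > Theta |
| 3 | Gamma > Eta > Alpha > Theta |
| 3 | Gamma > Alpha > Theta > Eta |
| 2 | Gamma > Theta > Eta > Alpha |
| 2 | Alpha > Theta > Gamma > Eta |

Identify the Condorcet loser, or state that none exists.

none

Head-to-head results (13 reviewers):
Alpha vs Eta: Eta, 8–5.
Alpha–Gamma: Gamma 11–2.
Alpha vs Theta: 11 to 2, Alpha.
Eta vs Gamma: 3 for Eta, 10 for Gamma — Gamma by 10–3.
Eta vs Theta: Theta wins 7–6.
Gamma vs Theta: 3+3+3+2 = 11 for Gamma, 2 for Theta — Gamma by 11–2.
Every project wins at least one matchup (Alpha beats Theta; Eta beats Alpha; Gamma beats Alpha; Theta beats Eta), so there is no Condorcet loser.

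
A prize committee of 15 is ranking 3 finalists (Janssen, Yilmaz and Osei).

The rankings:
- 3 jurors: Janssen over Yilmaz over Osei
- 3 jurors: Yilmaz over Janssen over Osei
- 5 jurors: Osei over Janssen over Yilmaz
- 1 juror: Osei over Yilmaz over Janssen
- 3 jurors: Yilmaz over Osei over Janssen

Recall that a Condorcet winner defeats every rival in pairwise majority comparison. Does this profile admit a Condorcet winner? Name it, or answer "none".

none

Pairwise majorities:
Janssen vs Yilmaz: Janssen wins 8–7.
Janssen vs Osei: Osei wins 9–6.
Yilmaz–Osei: Yilmaz 9–6.
No nominee is unbeaten: Janssen loses to Osei; Yilmaz loses to Janssen; Osei loses to Yilmaz. In particular Janssen beats Yilmaz beats Osei beats Janssen is a majority cycle — no Condorcet winner exists.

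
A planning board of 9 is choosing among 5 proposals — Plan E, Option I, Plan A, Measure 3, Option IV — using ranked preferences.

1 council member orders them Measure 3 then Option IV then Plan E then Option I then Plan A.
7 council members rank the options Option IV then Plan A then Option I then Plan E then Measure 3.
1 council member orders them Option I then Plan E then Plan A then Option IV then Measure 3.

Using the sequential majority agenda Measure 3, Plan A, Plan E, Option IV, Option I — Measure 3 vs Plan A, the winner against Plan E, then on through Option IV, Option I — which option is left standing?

Option IV

Round 1: Measure 3 vs Plan A — 1–8, Plan A advances.
Round 2: Plan A vs Plan E — 7–2, Plan A advances.
Round 3: Plan A vs Option IV — 1–8, Option IV advances.
Round 4: Option IV vs Option I — 8–1, Option IV advances.
Option IV survives the agenda.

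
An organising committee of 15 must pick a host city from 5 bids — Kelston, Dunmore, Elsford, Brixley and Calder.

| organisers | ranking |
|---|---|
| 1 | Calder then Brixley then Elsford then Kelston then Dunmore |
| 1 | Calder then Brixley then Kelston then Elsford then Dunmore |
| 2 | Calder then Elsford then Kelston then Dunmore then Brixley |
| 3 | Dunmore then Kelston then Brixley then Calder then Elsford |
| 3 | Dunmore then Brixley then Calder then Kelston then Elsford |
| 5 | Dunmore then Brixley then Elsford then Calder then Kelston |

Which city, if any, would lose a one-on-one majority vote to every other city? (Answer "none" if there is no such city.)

Head-to-head results (15 organisers):
Kelston vs Dunmore: Kelston preferred on 1+1+2 = 4 ballots; Dunmore wins 11–4.
Kelston vs Elsford: Elsford, 8–7.
Kelston vs Brixley: Brixley, 10–5.
Kelston vs Calder: 3 for Kelston, 12 for Calder — Calder by 12–3.
Dunmore vs Elsford: Dunmore, 11–4.
Dunmore–Brixley: Dunmore 13–2.
Dunmore vs Calder: Dunmore preferred on 3+3+5 = 11 ballots; Dunmore wins 11–4.
Elsford–Brixley: Brixley 13–2.
Elsford vs Calder: Calder wins 10–5.
Brixley vs Calder: Brixley is ranked higher on 3+3+5 = 11 ballots, Calder on 4. Brixley wins 11–4.
Only Kelston has no wins; Kelston is the Condorcet loser.

Kelston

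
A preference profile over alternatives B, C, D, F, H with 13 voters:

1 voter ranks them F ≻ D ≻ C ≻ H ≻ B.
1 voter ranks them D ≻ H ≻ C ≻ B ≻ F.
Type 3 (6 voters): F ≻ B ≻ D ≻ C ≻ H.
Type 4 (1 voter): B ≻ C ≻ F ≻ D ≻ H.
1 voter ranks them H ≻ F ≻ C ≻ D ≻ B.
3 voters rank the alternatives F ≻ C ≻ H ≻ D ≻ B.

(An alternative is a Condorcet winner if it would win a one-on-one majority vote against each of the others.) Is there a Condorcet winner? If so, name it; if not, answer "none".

F

Pairwise majorities:
B vs C: B, 7–6.
B–D: B 7–6.
B vs F: F, 11–2.
B vs H: B wins 7–6.
C vs D: D, 8–5.
C–F: F 11–2.
C vs H: C, 11–2.
D–F: F 12–1.
D–H: D 9–4.
F–H: F 11–2.
Only F has no losses; F is the Condorcet winner.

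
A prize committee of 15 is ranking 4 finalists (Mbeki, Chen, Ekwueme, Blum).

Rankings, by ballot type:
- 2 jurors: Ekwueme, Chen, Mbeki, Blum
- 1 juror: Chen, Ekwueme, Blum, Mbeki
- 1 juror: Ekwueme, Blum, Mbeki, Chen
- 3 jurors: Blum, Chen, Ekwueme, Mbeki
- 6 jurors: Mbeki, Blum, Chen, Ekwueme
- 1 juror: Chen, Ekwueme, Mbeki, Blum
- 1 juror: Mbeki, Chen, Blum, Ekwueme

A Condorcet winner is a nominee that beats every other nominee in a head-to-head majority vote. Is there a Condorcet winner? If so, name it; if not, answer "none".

none

Pairwise majorities:
Mbeki–Chen: Mbeki 8–7.
Mbeki–Ekwueme: Ekwueme 8–7.
Mbeki–Blum: Mbeki 10–5.
Chen vs Ekwueme: Chen, 12–3.
Chen–Blum: Blum 10–5.
Ekwueme vs Blum: Blum wins 10–5.
Every nominee loses at least once (Mbeki loses to Ekwueme; Chen loses to Mbeki; Ekwueme loses to Chen; Blum loses to Mbeki). The majority relation contains the cycle Mbeki → Chen → Ekwueme → Mbeki, so there is no Condorcet winner.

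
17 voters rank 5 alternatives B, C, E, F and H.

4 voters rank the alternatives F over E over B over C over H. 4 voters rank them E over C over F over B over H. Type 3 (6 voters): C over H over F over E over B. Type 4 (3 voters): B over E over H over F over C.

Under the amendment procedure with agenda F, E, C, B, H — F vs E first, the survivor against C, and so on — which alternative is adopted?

C

Round 1: F vs E — 10–7, F advances.
Round 2: F vs C — 7–10, C advances.
Round 3: C vs B — 10–7, C advances.
Round 4: C vs H — 14–3, C advances.
The agenda winner is C.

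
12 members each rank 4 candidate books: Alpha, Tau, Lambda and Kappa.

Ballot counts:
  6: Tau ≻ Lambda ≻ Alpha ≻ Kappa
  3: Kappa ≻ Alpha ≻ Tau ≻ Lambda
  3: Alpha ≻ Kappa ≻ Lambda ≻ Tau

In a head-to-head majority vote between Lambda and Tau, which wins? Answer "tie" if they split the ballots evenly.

Ballots ranking Lambda above Tau: 3.
Ballots ranking Tau above Lambda: 12 − 3 = 9.
Tau wins the head-to-head 9–3.

Tau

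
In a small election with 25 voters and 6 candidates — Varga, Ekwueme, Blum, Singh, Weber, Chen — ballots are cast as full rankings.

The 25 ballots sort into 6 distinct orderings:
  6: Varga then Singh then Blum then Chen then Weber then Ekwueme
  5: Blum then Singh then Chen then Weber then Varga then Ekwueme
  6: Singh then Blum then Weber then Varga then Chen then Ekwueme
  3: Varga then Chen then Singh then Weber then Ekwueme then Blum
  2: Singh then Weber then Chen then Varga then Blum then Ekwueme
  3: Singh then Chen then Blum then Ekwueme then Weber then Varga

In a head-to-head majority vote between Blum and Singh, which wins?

Ballots ranking Blum above Singh: 5.
Ballots ranking Singh above Blum: 25 − 5 = 20.
Singh wins the head-to-head 20–5.

Singh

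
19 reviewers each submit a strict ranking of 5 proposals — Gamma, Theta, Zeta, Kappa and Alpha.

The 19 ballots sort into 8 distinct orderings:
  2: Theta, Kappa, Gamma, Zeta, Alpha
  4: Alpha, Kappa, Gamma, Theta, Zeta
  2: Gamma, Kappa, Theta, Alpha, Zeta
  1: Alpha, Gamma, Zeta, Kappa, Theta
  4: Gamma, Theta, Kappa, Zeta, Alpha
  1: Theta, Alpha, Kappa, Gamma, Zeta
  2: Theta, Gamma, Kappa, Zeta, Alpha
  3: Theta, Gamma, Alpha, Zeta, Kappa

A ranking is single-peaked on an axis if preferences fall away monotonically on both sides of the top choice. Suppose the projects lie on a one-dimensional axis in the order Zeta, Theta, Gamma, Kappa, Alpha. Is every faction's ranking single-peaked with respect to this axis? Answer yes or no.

Axis positions: Zeta=1, Theta=2, Gamma=3, Kappa=4, Alpha=5.
Faction 1: ranking walks positions 2-4-3-1-5; Kappa is ranked above Gamma even though Gamma lies between Kappa and the peak Theta on the axis — preferences dip and rise again. Not single-peaked.
Faction 2 (peak Alpha at position 5): ranking walks positions 5-4-3-2-1, expanding outward from the peak — single-peaked.
Faction 3 (peak Gamma at position 3): ranking walks positions 3-4-2-5-1, expanding outward from the peak — single-peaked.
Faction 4: ranking walks positions 5-3-1-4-2; Gamma is ranked above Kappa even though Kappa lies between Gamma and the peak Alpha on the axis — preferences dip and rise again. Not single-peaked.
Faction 5 (peak Gamma at position 3): ranking walks positions 3-2-4-1-5, expanding outward from the peak — single-peaked.
Faction 6: ranking walks positions 2-5-4-3-1; Alpha is ranked above Gamma even though Gamma lies between Alpha and the peak Theta on the axis — preferences dip and rise again. Not single-peaked.
Faction 7 (peak Theta at position 2): ranking walks positions 2-3-4-1-5, expanding outward from the peak — single-peaked.
Faction 8: ranking walks positions 2-3-5-1-4; Alpha is ranked above Kappa even though Kappa lies between Alpha and the peak Theta on the axis — preferences dip and rise again. Not single-peaked.
Faction 1 violates single-peakedness, so the profile is not single-peaked on this axis.

no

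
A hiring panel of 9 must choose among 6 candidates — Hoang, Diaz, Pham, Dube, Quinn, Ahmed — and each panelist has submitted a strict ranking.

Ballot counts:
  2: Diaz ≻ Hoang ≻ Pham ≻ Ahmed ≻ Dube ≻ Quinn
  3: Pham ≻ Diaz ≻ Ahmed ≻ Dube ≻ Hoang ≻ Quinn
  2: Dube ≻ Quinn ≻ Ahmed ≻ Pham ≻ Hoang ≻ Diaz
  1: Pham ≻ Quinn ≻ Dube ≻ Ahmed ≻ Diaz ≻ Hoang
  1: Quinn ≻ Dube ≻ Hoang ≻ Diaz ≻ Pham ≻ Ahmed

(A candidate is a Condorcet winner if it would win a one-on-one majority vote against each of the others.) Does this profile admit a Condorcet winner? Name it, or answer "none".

Check each pair by majority over 9 ballots:
Hoang vs Diaz: Hoang is ranked higher on 2+1 = 3 ballots, Diaz on 6. Diaz wins 6–3.
Hoang vs Pham: 3 to 6, Pham.
Hoang vs Dube: Hoang is ranked higher on 2 ballots, Dube on 7. Dube wins 7–2.
Hoang vs Quinn: Hoang preferred on 2+3 = 5 ballots; Hoang wins 5–4.
Hoang vs Ahmed: 2+1 = 3 for Hoang, 6 for Ahmed — Ahmed by 6–3.
Diaz vs Pham: 3 to 6, Pham.
Diaz vs Dube: 2+3 = 5 for Diaz, 4 for Dube — Diaz by 5–4.
Diaz vs Quinn: 2+3 = 5 for Diaz, 4 for Quinn — Diaz by 5–4.
Diaz vs Ahmed: Diaz is ranked higher on 2+3+1 = 6 ballots, Ahmed on 3. Diaz wins 6–3.
Pham vs Dube: 2+3+1 = 6 for Pham, 3 for Dube — Pham by 6–3.
Pham vs Quinn: Pham is ranked higher on 2+3+1 = 6 ballots, Quinn on 3. Pham wins 6–3.
Pham vs Ahmed: Pham is ranked higher on 2+3+1+1 = 7 ballots, Ahmed on 2. Pham wins 7–2.
Dube vs Quinn: Dube is ranked higher on 2+3+2 = 7 ballots, Quinn on 2. Dube wins 7–2.
Dube vs Ahmed: Dube preferred on 2+1+1 = 4 ballots; Ahmed wins 5–4.
Quinn vs Ahmed: 2+1+1 = 4 for Quinn, 5 for Ahmed — Ahmed by 5–4.
Pham beats each of Hoang, Diaz, Dube, Quinn, Ahmed — Pham is the Condorcet winner.

Pham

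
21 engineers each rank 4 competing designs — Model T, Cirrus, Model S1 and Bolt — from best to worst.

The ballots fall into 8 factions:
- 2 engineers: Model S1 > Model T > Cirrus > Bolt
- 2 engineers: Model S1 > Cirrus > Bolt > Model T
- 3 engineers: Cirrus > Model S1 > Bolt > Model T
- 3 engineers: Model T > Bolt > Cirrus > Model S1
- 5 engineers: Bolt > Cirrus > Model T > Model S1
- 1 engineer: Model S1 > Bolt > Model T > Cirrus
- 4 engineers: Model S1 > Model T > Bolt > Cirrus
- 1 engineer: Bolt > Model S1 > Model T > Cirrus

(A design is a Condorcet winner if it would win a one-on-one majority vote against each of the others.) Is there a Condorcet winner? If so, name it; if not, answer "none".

Head-to-head results (21 engineers):
Model T vs Cirrus: 11 to 10, Model T.
Model T vs Model S1: 3+5 = 8 for Model T, 13 for Model S1 — Model S1 by 13–8.
Model T vs Bolt: Model T preferred on 2+3+4 = 9 ballots; Bolt wins 12–9.
Cirrus vs Model S1: Cirrus is ranked higher on 3+3+5 = 11 ballots, Model S1 on 10. Cirrus wins 11–10.
Cirrus vs Bolt: 7 to 14, Bolt.
Model S1 vs Bolt: Model S1 preferred on 2+2+3+1+4 = 12 ballots; Model S1 wins 12–9.
No design is unbeaten: Model T loses to Model S1; Cirrus loses to Model T; Model S1 loses to Cirrus; Bolt loses to Model S1. In particular Model T → Cirrus → Model S1 → Model T is a majority cycle — no Condorcet winner exists.

none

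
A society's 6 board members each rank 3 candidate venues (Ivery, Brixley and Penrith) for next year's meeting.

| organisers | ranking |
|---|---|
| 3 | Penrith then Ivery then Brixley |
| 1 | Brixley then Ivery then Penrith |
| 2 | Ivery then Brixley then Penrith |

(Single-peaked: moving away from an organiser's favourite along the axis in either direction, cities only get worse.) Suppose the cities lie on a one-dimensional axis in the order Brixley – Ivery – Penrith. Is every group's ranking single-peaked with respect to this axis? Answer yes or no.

yes

Axis positions: Brixley=1, Ivery=2, Penrith=3.
Group 1 (peak Penrith at position 3): ranking walks positions 3-2-1, expanding outward from the peak — single-peaked.
Group 2 (peak Brixley at position 1): ranking walks positions 1-2-3, expanding outward from the peak — single-peaked.
Group 3 (peak Ivery at position 2): ranking walks positions 2-1-3, expanding outward from the peak — single-peaked.
Every ranking is single-peaked on this axis.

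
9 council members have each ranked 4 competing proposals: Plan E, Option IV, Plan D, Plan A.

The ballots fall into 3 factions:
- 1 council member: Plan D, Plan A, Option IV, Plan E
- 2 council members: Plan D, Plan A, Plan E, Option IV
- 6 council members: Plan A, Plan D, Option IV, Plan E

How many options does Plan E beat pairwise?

Plan E against each rival (9 council members):
Plan E vs Option IV: Option IV, 7–2.
Plan E vs Plan D: Plan E is ranked higher on 0 ballots, Plan D on 9. Plan D wins 9–0.
Plan E vs Plan A: 0 to 9, Plan A.
Plan E beats no one; loses to Option IV, Plan D, Plan A — 0 pairwise wins.

0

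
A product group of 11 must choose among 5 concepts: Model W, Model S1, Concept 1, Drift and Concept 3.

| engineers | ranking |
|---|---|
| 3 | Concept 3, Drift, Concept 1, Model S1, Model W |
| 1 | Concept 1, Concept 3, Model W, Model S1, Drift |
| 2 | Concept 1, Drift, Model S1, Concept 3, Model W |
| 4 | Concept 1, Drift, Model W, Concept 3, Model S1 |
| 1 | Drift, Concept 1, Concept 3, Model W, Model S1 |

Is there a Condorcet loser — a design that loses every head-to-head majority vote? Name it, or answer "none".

Head-to-head results (11 engineers):
Model W vs Model S1: 1+4+1 = 6 for Model W, 5 for Model S1 — Model W by 6–5.
Model W vs Concept 1: 0 to 11, Concept 1.
Model W vs Drift: Drift, 10–1.
Model W vs Concept 3: Concept 3, 7–4.
Model S1 vs Concept 1: Model S1 preferred on 0 ballots; Concept 1 wins 11–0.
Model S1 vs Drift: Model S1 preferred on 1 ballot; Drift wins 10–1.
Model S1 vs Concept 3: Concept 3 wins 9–2.
Concept 1 vs Drift: Concept 1 is ranked higher on 1+2+4 = 7 ballots, Drift on 4. Concept 1 wins 7–4.
Concept 1–Concept 3: Concept 1 8–3.
Drift vs Concept 3: 7 to 4, Drift.
Only Model S1 has no wins; Model S1 is the Condorcet loser.

Model S1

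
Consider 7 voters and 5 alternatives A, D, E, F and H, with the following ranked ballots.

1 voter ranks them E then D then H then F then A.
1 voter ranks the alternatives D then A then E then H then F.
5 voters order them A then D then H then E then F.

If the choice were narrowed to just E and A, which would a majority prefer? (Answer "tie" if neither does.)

Ballots ranking E above A: 1.
Ballots ranking A above E: 7 − 1 = 6.
A wins the head-to-head 6–1.

A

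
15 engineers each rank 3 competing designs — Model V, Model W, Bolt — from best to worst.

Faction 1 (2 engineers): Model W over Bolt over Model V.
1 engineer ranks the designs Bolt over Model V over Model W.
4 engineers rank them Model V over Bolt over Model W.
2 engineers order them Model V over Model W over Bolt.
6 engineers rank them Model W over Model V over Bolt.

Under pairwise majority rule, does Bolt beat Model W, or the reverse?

Ballots ranking Bolt above Model W: 1 + 4 = 5.
Ballots ranking Model W above Bolt: 15 − 5 = 10.
Model W wins the head-to-head 10–5.

Model W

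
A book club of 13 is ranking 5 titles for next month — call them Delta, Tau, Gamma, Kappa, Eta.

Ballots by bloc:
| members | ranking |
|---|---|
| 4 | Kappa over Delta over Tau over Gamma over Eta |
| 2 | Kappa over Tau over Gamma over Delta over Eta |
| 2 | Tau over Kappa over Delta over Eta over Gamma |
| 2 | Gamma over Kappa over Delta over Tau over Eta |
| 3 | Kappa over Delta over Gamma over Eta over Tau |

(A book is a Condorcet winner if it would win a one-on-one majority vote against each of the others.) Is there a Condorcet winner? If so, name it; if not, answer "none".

Kappa

Head-to-head results (13 members):
Delta vs Tau: 9 to 4, Delta.
Delta vs Gamma: Delta preferred on 4+2+3 = 9 ballots; Delta wins 9–4.
Delta vs Kappa: Delta is ranked higher on 0 ballots, Kappa on 13. Kappa wins 13–0.
Delta–Eta: Delta 13–0.
Tau vs Gamma: Tau, 8–5.
Tau vs Kappa: Kappa wins 11–2.
Tau–Eta: Tau 10–3.
Gamma vs Kappa: Gamma is ranked higher on 2 ballots, Kappa on 11. Kappa wins 11–2.
Gamma–Eta: Gamma 11–2.
Kappa vs Eta: 13 to 0, Kappa.
Kappa defeats every rival head-to-head and is the Condorcet winner.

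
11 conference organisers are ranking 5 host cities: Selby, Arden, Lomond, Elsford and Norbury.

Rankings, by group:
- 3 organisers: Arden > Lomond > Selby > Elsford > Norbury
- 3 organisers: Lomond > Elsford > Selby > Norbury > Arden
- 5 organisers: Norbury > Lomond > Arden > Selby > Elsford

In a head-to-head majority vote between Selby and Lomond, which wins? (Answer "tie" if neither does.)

Lomond

No ballot ranks Selby above Lomond: 0.
Ballots ranking Lomond above Selby: 11 − 0 = 11.
Lomond wins the head-to-head 11–0.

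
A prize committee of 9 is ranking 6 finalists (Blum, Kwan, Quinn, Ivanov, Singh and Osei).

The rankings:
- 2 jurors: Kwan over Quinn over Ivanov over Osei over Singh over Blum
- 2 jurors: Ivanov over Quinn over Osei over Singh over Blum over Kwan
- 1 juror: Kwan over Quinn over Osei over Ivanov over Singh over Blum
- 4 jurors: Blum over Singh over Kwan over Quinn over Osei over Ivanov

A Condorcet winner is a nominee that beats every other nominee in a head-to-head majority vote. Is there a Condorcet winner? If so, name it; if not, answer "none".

Head-to-head results (9 jurors):
Blum vs Kwan: 2+4 = 6 for Blum, 3 for Kwan — Blum by 6–3.
Blum vs Quinn: 4 to 5, Quinn.
Blum vs Ivanov: 4 to 5, Ivanov.
Blum vs Singh: 4 for Blum, 5 for Singh — Singh by 5–4.
Blum vs Osei: 4 to 5, Osei.
Kwan vs Quinn: Kwan preferred on 2+1+4 = 7 ballots; Kwan wins 7–2.
Kwan vs Ivanov: Kwan is ranked higher on 2+1+4 = 7 ballots, Ivanov on 2. Kwan wins 7–2.
Kwan vs Singh: Kwan is ranked higher on 2+1 = 3 ballots, Singh on 6. Singh wins 6–3.
Kwan vs Osei: Kwan is ranked higher on 2+1+4 = 7 ballots, Osei on 2. Kwan wins 7–2.
Quinn vs Ivanov: Quinn is ranked higher on 2+1+4 = 7 ballots, Ivanov on 2. Quinn wins 7–2.
Quinn vs Singh: 5 to 4, Quinn.
Quinn vs Osei: 2+2+1+4 = 9 for Quinn, 0 for Osei — Quinn by 9–0.
Ivanov vs Singh: Ivanov is ranked higher on 2+2+1 = 5 ballots, Singh on 4. Ivanov wins 5–4.
Ivanov vs Osei: Ivanov is ranked higher on 2+2 = 4 ballots, Osei on 5. Osei wins 5–4.
Singh vs Osei: 4 to 5, Osei.
No nominee is unbeaten: Blum loses to Quinn; Kwan loses to Blum; Quinn loses to Kwan; Ivanov loses to Kwan; Singh loses to Quinn; Osei loses to Kwan. In particular Blum > Kwan > Quinn > Blum is a majority cycle — no Condorcet winner exists.

none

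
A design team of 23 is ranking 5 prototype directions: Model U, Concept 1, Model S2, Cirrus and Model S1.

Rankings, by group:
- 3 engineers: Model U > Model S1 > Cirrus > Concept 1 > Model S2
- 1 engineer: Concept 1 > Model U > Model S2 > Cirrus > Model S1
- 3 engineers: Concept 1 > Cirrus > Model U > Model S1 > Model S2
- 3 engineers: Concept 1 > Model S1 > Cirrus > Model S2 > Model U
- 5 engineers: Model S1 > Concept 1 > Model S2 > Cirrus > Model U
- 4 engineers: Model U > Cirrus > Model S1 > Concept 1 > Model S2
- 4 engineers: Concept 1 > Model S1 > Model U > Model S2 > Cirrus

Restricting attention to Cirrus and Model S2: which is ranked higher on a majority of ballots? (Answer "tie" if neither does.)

Cirrus

Ballots ranking Cirrus above Model S2: 3 + 3 + 3 + 4 = 13.
Ballots ranking Model S2 above Cirrus: 23 − 13 = 10.
Cirrus wins the head-to-head 13–10.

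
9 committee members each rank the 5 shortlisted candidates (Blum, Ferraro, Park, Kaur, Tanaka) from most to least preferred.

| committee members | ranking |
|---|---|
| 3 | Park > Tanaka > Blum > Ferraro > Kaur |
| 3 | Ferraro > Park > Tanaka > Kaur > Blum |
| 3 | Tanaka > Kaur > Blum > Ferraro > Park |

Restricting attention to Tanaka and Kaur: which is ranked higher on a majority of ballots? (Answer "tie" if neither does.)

Tanaka

Ballots ranking Tanaka above Kaur: 3 + 3 + 3 = 9.
Ballots ranking Kaur above Tanaka: 9 − 9 = 0.
Tanaka wins the head-to-head 9–0.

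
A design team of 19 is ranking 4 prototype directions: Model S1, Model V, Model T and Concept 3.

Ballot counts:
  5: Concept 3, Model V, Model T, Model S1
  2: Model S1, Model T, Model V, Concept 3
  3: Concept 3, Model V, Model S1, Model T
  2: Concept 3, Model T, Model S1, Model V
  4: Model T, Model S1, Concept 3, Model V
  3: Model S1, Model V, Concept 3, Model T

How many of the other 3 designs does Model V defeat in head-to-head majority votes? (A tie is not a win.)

1

Model V against each rival (19 engineers):
Model V vs Model S1: Model S1 wins 11–8.
Model V vs Model T: Model V preferred on 5+3+3 = 11 ballots; Model V wins 11–8.
Model V vs Concept 3: 5 to 14, Concept 3.
Model V beats Model T; loses to Model S1, Concept 3 — 1 pairwise win.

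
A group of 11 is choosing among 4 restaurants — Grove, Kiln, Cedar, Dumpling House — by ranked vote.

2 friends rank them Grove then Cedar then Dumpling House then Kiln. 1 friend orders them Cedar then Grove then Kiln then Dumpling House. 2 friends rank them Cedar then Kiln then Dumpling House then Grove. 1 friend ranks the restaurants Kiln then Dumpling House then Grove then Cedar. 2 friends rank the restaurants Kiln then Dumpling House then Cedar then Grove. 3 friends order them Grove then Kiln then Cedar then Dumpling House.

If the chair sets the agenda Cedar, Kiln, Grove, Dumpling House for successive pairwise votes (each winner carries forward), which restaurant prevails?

Grove

Round 1: Cedar vs Kiln — 5–6, Kiln advances.
Round 2: Kiln vs Grove — 5–6, Grove advances.
Round 3: Grove vs Dumpling House — 6–5, Grove advances.
The agenda winner is Grove.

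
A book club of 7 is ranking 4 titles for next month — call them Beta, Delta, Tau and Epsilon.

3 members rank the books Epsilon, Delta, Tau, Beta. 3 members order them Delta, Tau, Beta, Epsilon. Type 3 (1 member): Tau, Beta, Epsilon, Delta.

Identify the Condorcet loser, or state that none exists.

Head-to-head results (7 members):
Beta vs Delta: 1 for Beta, 6 for Delta — Delta by 6–1.
Beta vs Tau: Tau, 7–0.
Beta vs Epsilon: 3+1 = 4 for Beta, 3 for Epsilon — Beta by 4–3.
Delta vs Tau: Delta, 6–1.
Delta vs Epsilon: Delta is ranked higher on 3 ballots, Epsilon on 4. Epsilon wins 4–3.
Tau vs Epsilon: 3+1 = 4 for Tau, 3 for Epsilon — Tau by 4–3.
Each book has at least one pairwise win (Beta beats Epsilon; Delta beats Beta; Tau beats Beta; Epsilon beats Delta) — no Condorcet loser.

none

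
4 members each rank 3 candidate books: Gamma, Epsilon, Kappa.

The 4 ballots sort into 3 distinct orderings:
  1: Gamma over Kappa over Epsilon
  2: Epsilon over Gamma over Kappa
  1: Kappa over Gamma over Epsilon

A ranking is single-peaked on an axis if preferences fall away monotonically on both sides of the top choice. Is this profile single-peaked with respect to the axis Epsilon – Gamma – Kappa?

yes

Axis positions: Epsilon=1, Gamma=2, Kappa=3.
Faction 1 (peak Gamma at position 2): ranking walks positions 2-3-1, expanding outward from the peak — single-peaked.
Faction 2 (peak Epsilon at position 1): ranking walks positions 1-2-3, expanding outward from the peak — single-peaked.
Faction 3 (peak Kappa at position 3): ranking walks positions 3-2-1, expanding outward from the peak — single-peaked.
Every ranking is single-peaked on this axis.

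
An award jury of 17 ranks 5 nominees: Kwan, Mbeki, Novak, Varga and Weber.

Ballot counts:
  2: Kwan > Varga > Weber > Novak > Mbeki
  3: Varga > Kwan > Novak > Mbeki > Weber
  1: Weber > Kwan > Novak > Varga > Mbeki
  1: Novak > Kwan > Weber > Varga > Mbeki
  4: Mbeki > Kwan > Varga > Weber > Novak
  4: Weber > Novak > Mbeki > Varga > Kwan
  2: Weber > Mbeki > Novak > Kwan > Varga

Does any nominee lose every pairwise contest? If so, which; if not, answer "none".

Head-to-head results (17 jurors):
Kwan–Mbeki: Mbeki 10–7.
Kwan vs Novak: Kwan is ranked higher on 2+3+1+4 = 10 ballots, Novak on 7. Kwan wins 10–7.
Kwan vs Varga: Kwan preferred on 2+1+1+4+2 = 10 ballots; Kwan wins 10–7.
Kwan vs Weber: Kwan is ranked higher on 2+3+1+4 = 10 ballots, Weber on 7. Kwan wins 10–7.
Mbeki vs Novak: Mbeki is ranked higher on 4+2 = 6 ballots, Novak on 11. Novak wins 11–6.
Mbeki vs Varga: Mbeki wins 10–7.
Mbeki vs Weber: Weber, 10–7.
Novak vs Varga: 8 to 9, Varga.
Novak vs Weber: Weber, 13–4.
Varga–Weber: Varga 9–8.
Each nominee has at least one pairwise win (Kwan beats Novak; Mbeki beats Kwan; Novak beats Mbeki; Varga beats Novak; Weber beats Mbeki) — no Condorcet loser.

none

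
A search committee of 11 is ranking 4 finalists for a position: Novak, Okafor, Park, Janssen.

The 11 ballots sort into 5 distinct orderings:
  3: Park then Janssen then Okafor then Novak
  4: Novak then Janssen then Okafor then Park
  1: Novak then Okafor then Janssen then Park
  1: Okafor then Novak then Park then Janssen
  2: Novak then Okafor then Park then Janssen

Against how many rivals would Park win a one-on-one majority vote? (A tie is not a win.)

Park against each rival (11 committee members):
Park vs Novak: Novak, 8–3.
Park vs Okafor: Park preferred on 3 ballots; Okafor wins 8–3.
Park–Janssen: Park 6–5.
Park beats Janssen; loses to Novak, Okafor — 1 pairwise win.

1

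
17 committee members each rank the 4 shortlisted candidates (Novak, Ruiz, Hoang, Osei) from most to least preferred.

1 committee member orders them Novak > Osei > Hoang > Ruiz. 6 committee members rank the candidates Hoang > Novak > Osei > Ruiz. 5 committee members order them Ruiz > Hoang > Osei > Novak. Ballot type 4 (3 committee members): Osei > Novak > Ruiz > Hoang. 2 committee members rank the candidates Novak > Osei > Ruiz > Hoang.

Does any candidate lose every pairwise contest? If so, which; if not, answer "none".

none

Pairwise majorities:
Novak vs Ruiz: Novak is ranked higher on 1+6+3+2 = 12 ballots, Ruiz on 5. Novak wins 12–5.
Novak vs Hoang: Hoang, 11–6.
Novak vs Osei: Novak is ranked higher on 1+6+2 = 9 ballots, Osei on 8. Novak wins 9–8.
Ruiz–Hoang: Ruiz 10–7.
Ruiz–Osei: Osei 12–5.
Hoang vs Osei: 11 to 6, Hoang.
No candidate is winless: Novak beats Ruiz; Ruiz beats Hoang; Hoang beats Novak; Osei beats Ruiz. There is no Condorcet loser.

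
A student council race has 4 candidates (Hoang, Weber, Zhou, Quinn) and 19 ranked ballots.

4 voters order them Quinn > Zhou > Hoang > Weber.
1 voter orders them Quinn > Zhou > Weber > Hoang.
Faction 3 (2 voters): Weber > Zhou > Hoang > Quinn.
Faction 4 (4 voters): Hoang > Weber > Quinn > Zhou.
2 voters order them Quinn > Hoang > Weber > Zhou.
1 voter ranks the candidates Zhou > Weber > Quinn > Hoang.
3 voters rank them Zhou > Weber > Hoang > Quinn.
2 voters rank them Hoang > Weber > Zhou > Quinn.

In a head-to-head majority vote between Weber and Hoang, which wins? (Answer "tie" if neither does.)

Hoang

Ballots ranking Weber above Hoang: 1 + 2 + 1 + 3 = 7.
Ballots ranking Hoang above Weber: 19 − 7 = 12.
Hoang wins the head-to-head 12–7.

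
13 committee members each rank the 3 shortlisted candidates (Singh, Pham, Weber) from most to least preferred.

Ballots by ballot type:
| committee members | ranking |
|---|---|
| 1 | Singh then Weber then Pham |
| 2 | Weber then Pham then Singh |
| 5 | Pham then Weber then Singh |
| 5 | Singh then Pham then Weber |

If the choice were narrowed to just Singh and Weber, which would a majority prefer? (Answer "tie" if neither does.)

Ballots ranking Singh above Weber: 1 + 5 = 6.
Ballots ranking Weber above Singh: 13 − 6 = 7.
Weber wins the head-to-head 7–6.

Weber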